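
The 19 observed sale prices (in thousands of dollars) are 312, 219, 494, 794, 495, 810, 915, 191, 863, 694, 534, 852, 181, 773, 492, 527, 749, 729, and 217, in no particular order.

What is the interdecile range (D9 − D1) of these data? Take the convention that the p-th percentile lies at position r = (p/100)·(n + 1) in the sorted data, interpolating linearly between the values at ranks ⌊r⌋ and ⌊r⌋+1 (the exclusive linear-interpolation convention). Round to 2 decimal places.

Sorted: 181, 191, 217, 219, 312, 492, 494, 495, 527, 534, 694, 729, 749, 773, 794, 810, 852, 863, 915.
n = 19.
P10: r = 2 (integer) → 191.
P90: r = 18 (integer) → 863.
Difference: 863 − 191 = 672.

672.00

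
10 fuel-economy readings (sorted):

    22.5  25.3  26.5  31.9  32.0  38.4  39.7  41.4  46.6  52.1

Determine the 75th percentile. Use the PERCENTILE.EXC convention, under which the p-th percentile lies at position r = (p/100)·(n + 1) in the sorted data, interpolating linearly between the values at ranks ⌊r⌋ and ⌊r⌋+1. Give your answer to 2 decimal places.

42.70

n = 10.
r = (75/100)·(10 + 1) = 8.25.
Rank 8 is 41.4 and rank 9 is 46.6.
Interpolate: 41.4 + 0.25·(46.6 − 41.4) = 41.4 + 0.25·5.2 = 42.7.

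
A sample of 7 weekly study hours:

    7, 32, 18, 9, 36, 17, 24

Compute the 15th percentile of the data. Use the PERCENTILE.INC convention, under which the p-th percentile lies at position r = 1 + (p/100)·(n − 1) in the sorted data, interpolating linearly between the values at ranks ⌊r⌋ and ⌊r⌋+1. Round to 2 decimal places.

Sorted: 7, 9, 17, 18, 24, 32, 36.
n = 7.
r = 1 + (15/100)·(7 − 1) = 1 + 0.9 = 1.9.
Rank 1 is 7 and rank 2 is 9.
Interpolate: 7 + 0.9·(9 − 7) = 7 + 0.9·2 = 8.8.

8.80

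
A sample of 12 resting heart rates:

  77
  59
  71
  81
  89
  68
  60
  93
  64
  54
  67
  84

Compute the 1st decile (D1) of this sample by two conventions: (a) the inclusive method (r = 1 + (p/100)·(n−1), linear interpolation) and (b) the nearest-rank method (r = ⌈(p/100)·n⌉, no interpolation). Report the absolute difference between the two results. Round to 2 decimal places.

0.10

Sorted: 54, 59, 60, 64, 67, 68, 71, 77, 81, 84, 89, 93.
n = 12.
(a) r = 2.1; between ranks 2 (59) and 3 (60): 59.1.
(b) the nearest-rank method: rank 2 → 59.
|59.1 − 59| = 0.1.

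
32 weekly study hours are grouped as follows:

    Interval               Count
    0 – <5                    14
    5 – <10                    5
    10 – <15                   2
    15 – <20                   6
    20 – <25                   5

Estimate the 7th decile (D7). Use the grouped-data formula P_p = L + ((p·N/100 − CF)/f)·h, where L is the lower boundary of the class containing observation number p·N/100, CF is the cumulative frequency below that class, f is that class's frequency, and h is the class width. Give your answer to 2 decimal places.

N = 32; target position k = 70/100 · 32 = 22.4.
Cumulative frequencies: 14, 19, 21, 27, 32.
Observation 22.4 falls in the class 15 – <20.
L = 15, CF = 21, f = 6, h = 5.
P70 = 15 + ((22.4 − 21)/6)·5 = 15 + 1.16667 = 16.1667.

16.17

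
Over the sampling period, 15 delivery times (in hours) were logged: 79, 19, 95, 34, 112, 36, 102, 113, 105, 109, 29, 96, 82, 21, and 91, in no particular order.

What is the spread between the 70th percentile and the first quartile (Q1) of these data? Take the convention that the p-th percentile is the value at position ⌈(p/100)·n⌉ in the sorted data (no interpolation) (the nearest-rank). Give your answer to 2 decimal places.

Sorted: 19, 21, 29, 34, 36, 79, 82, 91, 95, 96, 102, 105, 109, 112, 113.
n = 15.
P25: rank ⌈25/100·15⌉ = 4 → 34.
P70: rank ⌈70/100·15⌉ = 11 → 102.
Difference: 102 − 34 = 68.

68.00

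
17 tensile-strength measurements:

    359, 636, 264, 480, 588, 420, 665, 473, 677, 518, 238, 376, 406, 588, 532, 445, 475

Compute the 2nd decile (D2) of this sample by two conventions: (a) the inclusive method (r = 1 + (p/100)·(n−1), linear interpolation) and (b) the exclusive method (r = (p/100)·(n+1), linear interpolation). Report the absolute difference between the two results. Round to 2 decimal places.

Sorted: 238, 264, 359, 376, 406, 420, 445, 473, 475, 480, 518, 532, 588, 588, 636, 665, 677.
n = 17.
(a) r = 4.2; between ranks 4 (376) and 5 (406): 382.
(b) r = 3.6; between ranks 3 (359) and 4 (376): 369.2.
|382 − 369.2| = 12.8.

12.80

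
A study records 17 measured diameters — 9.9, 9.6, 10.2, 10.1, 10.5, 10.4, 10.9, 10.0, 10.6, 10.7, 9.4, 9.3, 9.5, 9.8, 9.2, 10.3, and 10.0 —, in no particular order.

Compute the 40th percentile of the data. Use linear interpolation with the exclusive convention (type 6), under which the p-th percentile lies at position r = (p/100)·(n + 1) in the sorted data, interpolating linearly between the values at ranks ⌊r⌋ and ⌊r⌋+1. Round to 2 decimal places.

9.92

Sorted: 9.2, 9.3, 9.4, 9.5, 9.6, 9.8, 9.9, 10.0, 10.0, 10.1, 10.2, 10.3, 10.4, 10.5, 10.6, 10.7, 10.9.
n = 17.
r = (40/100)·(17 + 1) = 7.2.
Rank 7 is 9.9 and rank 8 is 10.0.
Interpolate: 9.9 + 0.2·(10.0 − 9.9) = 9.9 + 0.2·0.1 = 9.92.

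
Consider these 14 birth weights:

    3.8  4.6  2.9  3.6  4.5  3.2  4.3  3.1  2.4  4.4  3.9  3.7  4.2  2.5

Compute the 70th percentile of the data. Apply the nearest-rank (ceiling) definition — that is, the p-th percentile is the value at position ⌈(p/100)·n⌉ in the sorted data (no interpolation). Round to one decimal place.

Sorted: 2.4, 2.5, 2.9, 3.1, 3.2, 3.6, 3.7, 3.8, 3.9, 4.2, 4.3, 4.4, 4.5, 4.6.
n = 14.
Position = ⌈70/100 · 14⌉ = ⌈9.8⌉ = 10.
The value at rank 10 is 4.2.

4.2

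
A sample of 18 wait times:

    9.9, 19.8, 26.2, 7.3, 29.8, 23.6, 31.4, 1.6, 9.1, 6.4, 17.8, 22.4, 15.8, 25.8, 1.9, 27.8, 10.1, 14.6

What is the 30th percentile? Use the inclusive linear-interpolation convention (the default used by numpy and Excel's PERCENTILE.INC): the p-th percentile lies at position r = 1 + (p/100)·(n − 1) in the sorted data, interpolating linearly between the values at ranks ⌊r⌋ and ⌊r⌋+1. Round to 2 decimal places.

9.92

Sorted: 1.6, 1.9, 6.4, 7.3, 9.1, 9.9, 10.1, 14.6, 15.8, 17.8, 19.8, 22.4, 23.6, 25.8, 26.2, 27.8, 29.8, 31.4.
n = 18.
r = 1 + (30/100)·(18 − 1) = 1 + 5.1 = 6.1.
Rank 6 is 9.9 and rank 7 is 10.1.
Interpolate: 9.9 + 0.1·(10.1 − 9.9) = 9.9 + 0.1·0.2 = 9.92.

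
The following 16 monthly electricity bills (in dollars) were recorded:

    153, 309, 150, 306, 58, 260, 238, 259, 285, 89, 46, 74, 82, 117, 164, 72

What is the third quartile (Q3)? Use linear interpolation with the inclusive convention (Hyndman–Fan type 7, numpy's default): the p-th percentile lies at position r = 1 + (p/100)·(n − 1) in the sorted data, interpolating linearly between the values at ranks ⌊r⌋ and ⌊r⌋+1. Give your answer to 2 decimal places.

Sorted: 46, 58, 72, 74, 82, 89, 117, 150, 153, 164, 238, 259, 260, 285, 306, 309.
n = 16.
r = 1 + (75/100)·(16 − 1) = 1 + 11.25 = 12.25.
Rank 12 is 259 and rank 13 is 260.
Interpolate: 259 + 0.25·(260 − 259) = 259 + 0.25·1 = 259.25.

259.25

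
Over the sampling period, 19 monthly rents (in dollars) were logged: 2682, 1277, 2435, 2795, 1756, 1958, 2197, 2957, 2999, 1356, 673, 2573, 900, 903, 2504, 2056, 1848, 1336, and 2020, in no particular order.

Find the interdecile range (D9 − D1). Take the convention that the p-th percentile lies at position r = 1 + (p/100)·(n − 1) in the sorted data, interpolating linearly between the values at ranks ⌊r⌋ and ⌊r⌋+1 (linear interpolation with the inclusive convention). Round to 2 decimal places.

1925.00

Sorted: 673, 900, 903, 1277, 1336, 1356, 1756, 1848, 1958, 2020, 2056, 2197, 2435, 2504, 2573, 2682, 2795, 2957, 2999.
n = 19.
P10: r = 2.8; ranks 2–3 are 900, 903; interpolating gives 902.4.
P90: r = 17.2; ranks 17–18 are 2795, 2957; interpolating gives 2827.4.
Difference: 2827.4 − 902.4 = 1925.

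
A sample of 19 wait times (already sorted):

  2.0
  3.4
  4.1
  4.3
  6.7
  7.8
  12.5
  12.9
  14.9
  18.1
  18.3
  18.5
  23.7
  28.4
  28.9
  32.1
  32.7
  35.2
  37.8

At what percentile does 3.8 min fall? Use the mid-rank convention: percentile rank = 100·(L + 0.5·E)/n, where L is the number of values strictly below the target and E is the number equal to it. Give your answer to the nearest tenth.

Count below 3.8: L = 2; count equal: E = 0; n = 19.
Percentile rank = 100·(2 + 0.5·0)/19 = 100·2/19 = 10.53.

10.5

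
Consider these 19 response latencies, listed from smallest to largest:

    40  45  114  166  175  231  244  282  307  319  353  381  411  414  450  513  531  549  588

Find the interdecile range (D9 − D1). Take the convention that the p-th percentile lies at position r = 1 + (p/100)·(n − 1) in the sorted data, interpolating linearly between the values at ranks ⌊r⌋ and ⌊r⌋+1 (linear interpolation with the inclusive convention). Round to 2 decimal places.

n = 19.
P10: r = 2.8; ranks 2–3 are 45, 114; interpolating gives 100.2.
P90: r = 17.2; ranks 17–18 are 531, 549; interpolating gives 534.6.
Difference: 534.6 − 100.2 = 434.4.

434.40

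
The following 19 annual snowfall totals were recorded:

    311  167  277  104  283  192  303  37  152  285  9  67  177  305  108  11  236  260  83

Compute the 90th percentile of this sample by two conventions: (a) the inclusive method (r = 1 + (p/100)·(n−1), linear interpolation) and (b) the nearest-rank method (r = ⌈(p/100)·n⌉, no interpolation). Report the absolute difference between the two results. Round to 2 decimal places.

Sorted: 9, 11, 37, 67, 83, 104, 108, 152, 167, 177, 192, 236, 260, 277, 283, 285, 303, 305, 311.
n = 19.
(a) r = 17.2; between ranks 17 (303) and 18 (305): 303.4.
(b) the nearest-rank method: rank 18 → 305.
|303.4 − 305| = 1.6.

1.60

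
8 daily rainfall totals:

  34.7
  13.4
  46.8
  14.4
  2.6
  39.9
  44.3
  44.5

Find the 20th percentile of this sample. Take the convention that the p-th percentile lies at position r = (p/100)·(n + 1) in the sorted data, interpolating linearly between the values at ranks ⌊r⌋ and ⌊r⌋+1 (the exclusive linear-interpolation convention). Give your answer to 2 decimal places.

Sorted: 2.6, 13.4, 14.4, 34.7, 39.9, 44.3, 44.5, 46.8.
n = 8.
r = (20/100)·(8 + 1) = 1.8.
Rank 1 is 2.6 and rank 2 is 13.4.
Interpolate: 2.6 + 0.8·(13.4 − 2.6) = 2.6 + 0.8·10.8 = 11.24.

11.24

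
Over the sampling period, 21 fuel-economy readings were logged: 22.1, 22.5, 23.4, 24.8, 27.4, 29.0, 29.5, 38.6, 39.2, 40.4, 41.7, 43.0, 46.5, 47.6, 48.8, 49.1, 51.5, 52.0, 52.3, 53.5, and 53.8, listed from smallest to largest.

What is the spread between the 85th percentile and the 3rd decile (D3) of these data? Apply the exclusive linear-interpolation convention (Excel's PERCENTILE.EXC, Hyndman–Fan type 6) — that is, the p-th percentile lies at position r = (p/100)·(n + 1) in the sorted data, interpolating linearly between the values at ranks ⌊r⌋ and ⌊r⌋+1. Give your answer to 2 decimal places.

22.91

n = 21.
P30: r = 6.6; ranks 6–7 are 29.0, 29.5; interpolating gives 29.3.
P85: r = 18.7; ranks 18–19 are 52.0, 52.3; interpolating gives 52.21.
Difference: 52.21 − 29.3 = 22.91.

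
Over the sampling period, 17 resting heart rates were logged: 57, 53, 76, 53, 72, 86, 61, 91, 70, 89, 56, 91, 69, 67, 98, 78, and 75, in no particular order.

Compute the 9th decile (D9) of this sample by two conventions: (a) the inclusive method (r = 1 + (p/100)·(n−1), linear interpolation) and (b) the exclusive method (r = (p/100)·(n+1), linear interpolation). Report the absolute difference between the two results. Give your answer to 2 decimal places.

Sorted: 53, 53, 56, 57, 61, 67, 69, 70, 72, 75, 76, 78, 86, 89, 91, 91, 98.
n = 17.
(a) r = 15.4; between ranks 15 (91) and 16 (91): 91.
(b) r = 16.2; between ranks 16 (91) and 17 (98): 92.4.
|91 − 92.4| = 1.4.

1.40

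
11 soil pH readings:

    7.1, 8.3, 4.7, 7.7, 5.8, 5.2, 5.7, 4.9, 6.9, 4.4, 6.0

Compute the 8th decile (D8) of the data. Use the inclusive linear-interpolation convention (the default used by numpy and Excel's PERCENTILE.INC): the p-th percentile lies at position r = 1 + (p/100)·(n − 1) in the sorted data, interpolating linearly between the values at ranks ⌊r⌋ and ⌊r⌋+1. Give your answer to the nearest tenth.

7.1

Sorted: 4.4, 4.7, 4.9, 5.2, 5.7, 5.8, 6.0, 6.9, 7.1, 7.7, 8.3.
n = 11.
r = 1 + (80/100)·(11 − 1) = 1 + 8 = 9.
r is an integer, so P80 is the value at rank 9: 7.1.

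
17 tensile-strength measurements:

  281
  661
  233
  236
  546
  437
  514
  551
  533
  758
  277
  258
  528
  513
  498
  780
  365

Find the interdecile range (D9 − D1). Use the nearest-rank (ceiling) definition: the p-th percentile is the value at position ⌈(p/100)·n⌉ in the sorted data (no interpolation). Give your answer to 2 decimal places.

Sorted: 233, 236, 258, 277, 281, 365, 437, 498, 513, 514, 528, 533, 546, 551, 661, 758, 780.
n = 17.
P10: rank ⌈10/100·17⌉ = 2 → 236.
P90: rank ⌈90/100·17⌉ = 16 → 758.
Difference: 758 − 236 = 522.

522.00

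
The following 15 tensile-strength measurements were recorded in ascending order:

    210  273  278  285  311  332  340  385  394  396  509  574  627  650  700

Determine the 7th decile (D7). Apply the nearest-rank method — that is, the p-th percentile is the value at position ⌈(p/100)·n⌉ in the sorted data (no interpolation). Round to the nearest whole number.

509

n = 15.
Position = ⌈70/100 · 15⌉ = ⌈10.5⌉ = 11.
The value at rank 11 is 509.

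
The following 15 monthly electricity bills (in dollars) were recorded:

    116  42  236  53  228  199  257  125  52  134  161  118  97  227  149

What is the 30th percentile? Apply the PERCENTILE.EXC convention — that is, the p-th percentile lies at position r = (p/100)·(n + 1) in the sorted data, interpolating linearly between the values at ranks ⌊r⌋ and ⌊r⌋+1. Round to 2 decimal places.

112.20

Sorted: 42, 52, 53, 97, 116, 118, 125, 134, 149, 161, 199, 227, 228, 236, 257.
n = 15.
r = (30/100)·(15 + 1) = 4.8.
Rank 4 is 97 and rank 5 is 116.
Interpolate: 97 + 0.8·(116 − 97) = 97 + 0.8·19 = 112.2.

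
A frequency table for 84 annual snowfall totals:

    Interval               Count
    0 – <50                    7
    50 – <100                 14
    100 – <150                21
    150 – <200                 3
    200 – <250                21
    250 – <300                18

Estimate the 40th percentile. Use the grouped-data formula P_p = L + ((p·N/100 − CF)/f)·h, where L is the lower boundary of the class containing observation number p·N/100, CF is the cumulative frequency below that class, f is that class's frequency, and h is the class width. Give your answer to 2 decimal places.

130.00

N = 84; target position k = 40/100 · 84 = 33.6.
Cumulative frequencies: 7, 21, 42, 45, 66, 84.
Observation 33.6 falls in the class 100 – <150.
L = 100, CF = 21, f = 21, h = 50.
P40 = 100 + ((33.6 − 21)/21)·50 = 100 + 30 = 130.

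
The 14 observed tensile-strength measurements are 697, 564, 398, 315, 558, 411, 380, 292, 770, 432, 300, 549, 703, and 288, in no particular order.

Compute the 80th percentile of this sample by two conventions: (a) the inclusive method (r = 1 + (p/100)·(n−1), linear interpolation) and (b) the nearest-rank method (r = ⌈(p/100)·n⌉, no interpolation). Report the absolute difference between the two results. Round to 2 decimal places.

79.80

Sorted: 288, 292, 300, 315, 380, 398, 411, 432, 549, 558, 564, 697, 703, 770.
n = 14.
(a) r = 11.4; between ranks 11 (564) and 12 (697): 617.2.
(b) the nearest-rank method: rank 12 → 697.
|617.2 − 697| = 79.8.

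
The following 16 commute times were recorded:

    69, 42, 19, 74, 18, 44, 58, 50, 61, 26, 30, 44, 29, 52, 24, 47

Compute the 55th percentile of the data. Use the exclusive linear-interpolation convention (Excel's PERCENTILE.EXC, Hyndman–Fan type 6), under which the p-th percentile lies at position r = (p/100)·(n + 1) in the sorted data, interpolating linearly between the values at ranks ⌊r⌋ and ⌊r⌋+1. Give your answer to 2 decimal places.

45.05

Sorted: 18, 19, 24, 26, 29, 30, 42, 44, 44, 47, 50, 52, 58, 61, 69, 74.
n = 16.
r = (55/100)·(16 + 1) = 9.35.
Rank 9 is 44 and rank 10 is 47.
Interpolate: 44 + 0.35·(47 − 44) = 44 + 0.35·3 = 45.05.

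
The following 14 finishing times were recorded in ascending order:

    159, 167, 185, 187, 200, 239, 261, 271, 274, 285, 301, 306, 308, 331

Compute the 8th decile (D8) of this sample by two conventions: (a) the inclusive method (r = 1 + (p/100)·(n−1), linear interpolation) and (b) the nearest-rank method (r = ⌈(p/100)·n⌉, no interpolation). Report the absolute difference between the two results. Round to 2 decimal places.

3.00

n = 14.
(a) r = 11.4; between ranks 11 (301) and 12 (306): 303.
(b) the nearest-rank method: rank 12 → 306.
|303 − 306| = 3.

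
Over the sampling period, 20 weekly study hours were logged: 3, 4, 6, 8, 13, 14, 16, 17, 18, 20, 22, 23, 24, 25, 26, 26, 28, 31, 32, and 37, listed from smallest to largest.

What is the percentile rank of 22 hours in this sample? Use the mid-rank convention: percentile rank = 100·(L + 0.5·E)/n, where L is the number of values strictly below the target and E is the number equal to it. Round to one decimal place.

Count below 22: L = 10; count equal: E = 1; n = 20.
Percentile rank = 100·(10 + 0.5·1)/20 = 100·10.5/20 = 52.5.

52.5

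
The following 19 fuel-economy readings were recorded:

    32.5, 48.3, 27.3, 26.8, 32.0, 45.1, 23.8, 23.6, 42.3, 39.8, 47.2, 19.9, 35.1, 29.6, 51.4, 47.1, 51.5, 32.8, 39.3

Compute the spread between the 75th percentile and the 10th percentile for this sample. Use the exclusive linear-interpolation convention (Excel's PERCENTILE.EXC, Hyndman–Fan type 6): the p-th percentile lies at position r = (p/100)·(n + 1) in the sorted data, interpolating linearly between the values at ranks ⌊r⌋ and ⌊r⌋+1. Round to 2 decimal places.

Sorted: 19.9, 23.6, 23.8, 26.8, 27.3, 29.6, 32.0, 32.5, 32.8, 35.1, 39.3, 39.8, 42.3, 45.1, 47.1, 47.2, 48.3, 51.4, 51.5.
n = 19.
P10: r = 2 (integer) → 23.6.
P75: r = 15 (integer) → 47.1.
Difference: 47.1 − 23.6 = 23.5.

23.50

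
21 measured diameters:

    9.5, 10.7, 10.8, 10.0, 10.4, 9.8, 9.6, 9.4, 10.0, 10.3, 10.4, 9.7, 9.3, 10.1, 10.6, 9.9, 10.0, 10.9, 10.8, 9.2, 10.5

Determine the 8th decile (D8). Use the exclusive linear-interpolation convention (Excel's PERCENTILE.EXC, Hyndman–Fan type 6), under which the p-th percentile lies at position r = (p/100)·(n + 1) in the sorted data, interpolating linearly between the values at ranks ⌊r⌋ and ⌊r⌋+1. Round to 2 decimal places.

Sorted: 9.2, 9.3, 9.4, 9.5, 9.6, 9.7, 9.8, 9.9, 10.0, 10.0, 10.0, 10.1, 10.3, 10.4, 10.4, 10.5, 10.6, 10.7, 10.8, 10.8, 10.9.
n = 21.
r = (80/100)·(21 + 1) = 17.6.
Rank 17 is 10.6 and rank 18 is 10.7.
Interpolate: 10.6 + 0.6·(10.7 − 10.6) = 10.6 + 0.6·0.1 = 10.66.

10.66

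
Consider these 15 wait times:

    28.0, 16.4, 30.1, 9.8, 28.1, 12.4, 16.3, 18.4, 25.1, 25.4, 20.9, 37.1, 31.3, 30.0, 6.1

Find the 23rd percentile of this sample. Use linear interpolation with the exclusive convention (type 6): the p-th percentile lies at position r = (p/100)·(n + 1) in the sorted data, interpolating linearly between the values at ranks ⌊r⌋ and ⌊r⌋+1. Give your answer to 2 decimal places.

15.05

Sorted: 6.1, 9.8, 12.4, 16.3, 16.4, 18.4, 20.9, 25.1, 25.4, 28.0, 28.1, 30.0, 30.1, 31.3, 37.1.
n = 15.
r = (23/100)·(15 + 1) = 3.68.
Rank 3 is 12.4 and rank 4 is 16.3.
Interpolate: 12.4 + 0.68·(16.3 − 12.4) = 12.4 + 0.68·3.9 = 15.052.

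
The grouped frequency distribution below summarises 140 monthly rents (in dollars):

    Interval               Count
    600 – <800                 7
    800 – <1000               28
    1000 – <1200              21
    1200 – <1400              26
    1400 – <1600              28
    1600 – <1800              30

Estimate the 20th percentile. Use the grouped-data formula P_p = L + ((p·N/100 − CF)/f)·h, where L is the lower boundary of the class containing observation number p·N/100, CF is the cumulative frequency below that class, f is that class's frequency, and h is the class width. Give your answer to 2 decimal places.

N = 140; target position k = 20/100 · 140 = 28.
Cumulative frequencies: 7, 35, 56, 82, 110, 140.
Observation 28 falls in the class 800 – <1000.
L = 800, CF = 7, f = 28, h = 200.
P20 = 800 + ((28 − 7)/28)·200 = 800 + 150 = 950.

950.00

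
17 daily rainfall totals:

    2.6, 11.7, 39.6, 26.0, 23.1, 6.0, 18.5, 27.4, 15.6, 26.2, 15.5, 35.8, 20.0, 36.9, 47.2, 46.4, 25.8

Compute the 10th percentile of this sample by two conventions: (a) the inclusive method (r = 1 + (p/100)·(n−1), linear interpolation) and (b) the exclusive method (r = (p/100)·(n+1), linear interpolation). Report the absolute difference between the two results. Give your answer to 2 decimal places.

Sorted: 2.6, 6.0, 11.7, 15.5, 15.6, 18.5, 20.0, 23.1, 25.8, 26.0, 26.2, 27.4, 35.8, 36.9, 39.6, 46.4, 47.2.
n = 17.
(a) r = 2.6; between ranks 2 (6.0) and 3 (11.7): 9.42.
(b) r = 1.8; between ranks 1 (2.6) and 2 (6.0): 5.32.
|9.42 − 5.32| = 4.1.

4.10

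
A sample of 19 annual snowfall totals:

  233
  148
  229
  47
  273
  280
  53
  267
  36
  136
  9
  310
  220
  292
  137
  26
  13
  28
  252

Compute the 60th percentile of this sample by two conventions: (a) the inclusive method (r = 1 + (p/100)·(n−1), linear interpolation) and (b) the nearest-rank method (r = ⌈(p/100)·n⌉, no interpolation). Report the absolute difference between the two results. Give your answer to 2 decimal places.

Sorted: 9, 13, 26, 28, 36, 47, 53, 136, 137, 148, 220, 229, 233, 252, 267, 273, 280, 292, 310.
n = 19.
(a) r = 11.8; between ranks 11 (220) and 12 (229): 227.2.
(b) the nearest-rank method: rank 12 → 229.
|227.2 − 229| = 1.8.

1.80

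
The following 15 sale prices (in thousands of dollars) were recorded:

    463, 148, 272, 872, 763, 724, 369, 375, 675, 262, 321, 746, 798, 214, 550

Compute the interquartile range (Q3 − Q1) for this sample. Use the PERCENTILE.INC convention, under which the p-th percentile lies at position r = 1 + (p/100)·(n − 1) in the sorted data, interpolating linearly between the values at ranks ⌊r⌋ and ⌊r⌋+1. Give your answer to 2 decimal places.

Sorted: 148, 214, 262, 272, 321, 369, 375, 463, 550, 675, 724, 746, 763, 798, 872.
n = 15.
P25: r = 4.5; ranks 4–5 are 272, 321; interpolating gives 296.5.
P75: r = 11.5; ranks 11–12 are 724, 746; interpolating gives 735.
Difference: 735 − 296.5 = 438.5.

438.50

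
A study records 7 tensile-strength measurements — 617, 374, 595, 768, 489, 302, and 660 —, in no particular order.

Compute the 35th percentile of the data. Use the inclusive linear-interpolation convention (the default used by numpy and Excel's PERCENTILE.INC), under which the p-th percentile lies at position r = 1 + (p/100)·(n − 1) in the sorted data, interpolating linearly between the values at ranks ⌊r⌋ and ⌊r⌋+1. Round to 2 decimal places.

499.60

Sorted: 302, 374, 489, 595, 617, 660, 768.
n = 7.
r = 1 + (35/100)·(7 − 1) = 1 + 2.1 = 3.1.
Rank 3 is 489 and rank 4 is 595.
Interpolate: 489 + 0.1·(595 − 489) = 489 + 0.1·106 = 499.6.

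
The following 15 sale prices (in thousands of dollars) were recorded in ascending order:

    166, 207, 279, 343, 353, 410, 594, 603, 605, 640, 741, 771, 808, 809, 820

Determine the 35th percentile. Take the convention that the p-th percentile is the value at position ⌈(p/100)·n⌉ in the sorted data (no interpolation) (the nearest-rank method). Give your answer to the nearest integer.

n = 15.
Position = ⌈35/100 · 15⌉ = ⌈5.25⌉ = 6.
The value at rank 6 is 410.

410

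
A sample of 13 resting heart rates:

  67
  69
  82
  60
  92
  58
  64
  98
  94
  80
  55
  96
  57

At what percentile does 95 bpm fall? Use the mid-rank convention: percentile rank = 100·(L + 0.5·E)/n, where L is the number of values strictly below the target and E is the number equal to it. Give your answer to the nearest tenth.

Sorted: 55, 57, 58, 60, 64, 67, 69, 80, 82, 92, 94, 96, 98.
Count below 95: L = 11; count equal: E = 0; n = 13.
Percentile rank = 100·(11 + 0.5·0)/13 = 100·11/13 = 84.62.

84.6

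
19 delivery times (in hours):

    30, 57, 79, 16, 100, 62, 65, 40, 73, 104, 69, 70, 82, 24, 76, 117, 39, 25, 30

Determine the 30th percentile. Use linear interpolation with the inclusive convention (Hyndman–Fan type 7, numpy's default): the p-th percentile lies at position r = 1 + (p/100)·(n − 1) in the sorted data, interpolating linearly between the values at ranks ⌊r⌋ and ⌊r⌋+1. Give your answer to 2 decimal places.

Sorted: 16, 24, 25, 30, 30, 39, 40, 57, 62, 65, 69, 70, 73, 76, 79, 82, 100, 104, 117.
n = 19.
r = 1 + (30/100)·(19 − 1) = 1 + 5.4 = 6.4.
Rank 6 is 39 and rank 7 is 40.
Interpolate: 39 + 0.4·(40 − 39) = 39 + 0.4·1 = 39.4.

39.40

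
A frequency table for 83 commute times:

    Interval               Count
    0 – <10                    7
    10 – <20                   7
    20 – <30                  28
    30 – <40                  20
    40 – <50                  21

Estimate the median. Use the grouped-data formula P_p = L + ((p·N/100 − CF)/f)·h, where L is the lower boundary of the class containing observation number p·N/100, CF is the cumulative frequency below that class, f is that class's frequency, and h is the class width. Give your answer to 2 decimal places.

29.82

N = 83; target position k = 50/100 · 83 = 41.5.
Cumulative frequencies: 7, 14, 42, 62, 83.
Observation 41.5 falls in the class 20 – <30.
L = 20, CF = 14, f = 28, h = 10.
P50 = 20 + ((41.5 − 14)/28)·10 = 20 + 9.82143 = 29.8214.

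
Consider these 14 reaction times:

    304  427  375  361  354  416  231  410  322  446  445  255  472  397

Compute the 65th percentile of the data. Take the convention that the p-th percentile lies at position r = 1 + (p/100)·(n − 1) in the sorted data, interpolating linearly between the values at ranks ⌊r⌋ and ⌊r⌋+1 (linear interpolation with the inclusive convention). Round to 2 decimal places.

Sorted: 231, 255, 304, 322, 354, 361, 375, 397, 410, 416, 427, 445, 446, 472.
n = 14.
r = 1 + (65/100)·(14 − 1) = 1 + 8.45 = 9.45.
Rank 9 is 410 and rank 10 is 416.
Interpolate: 410 + 0.45·(416 − 410) = 410 + 0.45·6 = 412.7.

412.70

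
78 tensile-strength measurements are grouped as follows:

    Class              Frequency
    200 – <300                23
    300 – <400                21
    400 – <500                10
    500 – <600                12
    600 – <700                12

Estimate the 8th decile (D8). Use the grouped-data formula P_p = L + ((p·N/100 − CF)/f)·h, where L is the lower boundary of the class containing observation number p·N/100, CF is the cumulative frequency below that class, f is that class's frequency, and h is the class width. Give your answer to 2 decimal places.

570.00

N = 78; target position k = 80/100 · 78 = 62.4.
Cumulative frequencies: 23, 44, 54, 66, 78.
Observation 62.4 falls in the class 500 – <600.
L = 500, CF = 54, f = 12, h = 100.
P80 = 500 + ((62.4 − 54)/12)·100 = 500 + 70 = 570.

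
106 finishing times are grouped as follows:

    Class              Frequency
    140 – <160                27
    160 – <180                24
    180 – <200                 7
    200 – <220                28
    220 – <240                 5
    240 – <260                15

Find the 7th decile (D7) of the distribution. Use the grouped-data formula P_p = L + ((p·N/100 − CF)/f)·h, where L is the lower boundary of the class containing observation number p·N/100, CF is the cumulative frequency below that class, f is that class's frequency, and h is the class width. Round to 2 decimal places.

N = 106; target position k = 70/100 · 106 = 74.2.
Cumulative frequencies: 27, 51, 58, 86, 91, 106.
Observation 74.2 falls in the class 200 – <220.
L = 200, CF = 58, f = 28, h = 20.
P70 = 200 + ((74.2 − 58)/28)·20 = 200 + 11.5714 = 211.571.

211.57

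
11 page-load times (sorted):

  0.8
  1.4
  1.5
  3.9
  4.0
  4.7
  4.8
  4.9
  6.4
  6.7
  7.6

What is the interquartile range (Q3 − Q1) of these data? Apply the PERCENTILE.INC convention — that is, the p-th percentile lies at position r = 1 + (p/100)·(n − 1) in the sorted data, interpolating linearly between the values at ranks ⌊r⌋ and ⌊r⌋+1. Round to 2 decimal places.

2.95

n = 11.
P25: r = 3.5; ranks 3–4 are 1.5, 3.9; interpolating gives 2.7.
P75: r = 8.5; ranks 8–9 are 4.9, 6.4; interpolating gives 5.65.
Difference: 5.65 − 2.7 = 2.95.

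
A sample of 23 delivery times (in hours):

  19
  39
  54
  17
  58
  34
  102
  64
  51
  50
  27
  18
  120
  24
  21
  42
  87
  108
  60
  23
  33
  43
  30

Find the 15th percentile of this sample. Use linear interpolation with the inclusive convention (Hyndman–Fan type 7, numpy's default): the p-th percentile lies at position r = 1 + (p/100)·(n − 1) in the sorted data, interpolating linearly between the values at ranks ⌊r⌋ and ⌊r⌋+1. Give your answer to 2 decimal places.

Sorted: 17, 18, 19, 21, 23, 24, 27, 30, 33, 34, 39, 42, 43, 50, 51, 54, 58, 60, 64, 87, 102, 108, 120.
n = 23.
r = 1 + (15/100)·(23 − 1) = 1 + 3.3 = 4.3.
Rank 4 is 21 and rank 5 is 23.
Interpolate: 21 + 0.3·(23 − 21) = 21 + 0.3·2 = 21.6.

21.60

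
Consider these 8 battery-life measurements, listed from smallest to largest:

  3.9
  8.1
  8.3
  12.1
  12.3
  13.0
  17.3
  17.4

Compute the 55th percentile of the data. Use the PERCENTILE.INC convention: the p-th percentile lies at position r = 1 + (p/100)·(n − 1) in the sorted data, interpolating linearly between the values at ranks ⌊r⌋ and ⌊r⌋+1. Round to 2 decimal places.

n = 8.
r = 1 + (55/100)·(8 − 1) = 1 + 3.85 = 4.85.
Rank 4 is 12.1 and rank 5 is 12.3.
Interpolate: 12.1 + 0.85·(12.3 − 12.1) = 12.1 + 0.85·0.2 = 12.27.

12.27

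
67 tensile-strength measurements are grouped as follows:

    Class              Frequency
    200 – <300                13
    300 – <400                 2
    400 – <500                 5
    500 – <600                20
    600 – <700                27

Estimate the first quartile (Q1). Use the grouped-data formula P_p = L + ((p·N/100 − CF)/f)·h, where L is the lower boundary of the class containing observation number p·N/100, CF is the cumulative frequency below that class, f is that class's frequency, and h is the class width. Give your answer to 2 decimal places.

435.00

N = 67; target position k = 25/100 · 67 = 16.75.
Cumulative frequencies: 13, 15, 20, 40, 67.
Observation 16.75 falls in the class 400 – <500.
L = 400, CF = 15, f = 5, h = 100.
P25 = 400 + ((16.75 − 15)/5)·100 = 400 + 35 = 435.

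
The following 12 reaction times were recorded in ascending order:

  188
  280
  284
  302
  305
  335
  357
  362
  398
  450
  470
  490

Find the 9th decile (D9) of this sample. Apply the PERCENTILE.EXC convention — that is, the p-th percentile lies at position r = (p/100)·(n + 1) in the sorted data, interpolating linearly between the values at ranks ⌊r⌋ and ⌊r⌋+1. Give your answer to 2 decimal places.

n = 12.
r = (90/100)·(12 + 1) = 11.7.
Rank 11 is 470 and rank 12 is 490.
Interpolate: 470 + 0.7·(490 − 470) = 470 + 0.7·20 = 484.

484.00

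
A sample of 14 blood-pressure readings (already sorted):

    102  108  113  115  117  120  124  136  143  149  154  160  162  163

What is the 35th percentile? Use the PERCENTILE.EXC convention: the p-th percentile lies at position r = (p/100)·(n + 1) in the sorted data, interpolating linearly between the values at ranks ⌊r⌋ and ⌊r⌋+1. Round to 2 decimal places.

117.75

n = 14.
r = (35/100)·(14 + 1) = 5.25.
Rank 5 is 117 and rank 6 is 120.
Interpolate: 117 + 0.25·(120 − 117) = 117 + 0.25·3 = 117.75.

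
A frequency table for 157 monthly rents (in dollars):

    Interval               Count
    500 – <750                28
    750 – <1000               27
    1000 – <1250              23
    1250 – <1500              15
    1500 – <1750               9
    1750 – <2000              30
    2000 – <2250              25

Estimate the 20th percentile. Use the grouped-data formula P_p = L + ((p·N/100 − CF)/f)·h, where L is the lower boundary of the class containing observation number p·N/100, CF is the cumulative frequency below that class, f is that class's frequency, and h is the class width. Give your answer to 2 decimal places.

N = 157; target position k = 20/100 · 157 = 31.4.
Cumulative frequencies: 28, 55, 78, 93, 102, 132, 157.
Observation 31.4 falls in the class 750 – <1000.
L = 750, CF = 28, f = 27, h = 250.
P20 = 750 + ((31.4 − 28)/27)·250 = 750 + 31.4815 = 781.481.

781.48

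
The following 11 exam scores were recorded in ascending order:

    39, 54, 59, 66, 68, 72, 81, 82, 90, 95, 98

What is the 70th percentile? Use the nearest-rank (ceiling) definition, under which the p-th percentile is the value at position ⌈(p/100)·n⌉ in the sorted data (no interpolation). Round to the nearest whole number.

n = 11.
Position = ⌈70/100 · 11⌉ = ⌈7.7⌉ = 8.
The value at rank 8 is 82.

82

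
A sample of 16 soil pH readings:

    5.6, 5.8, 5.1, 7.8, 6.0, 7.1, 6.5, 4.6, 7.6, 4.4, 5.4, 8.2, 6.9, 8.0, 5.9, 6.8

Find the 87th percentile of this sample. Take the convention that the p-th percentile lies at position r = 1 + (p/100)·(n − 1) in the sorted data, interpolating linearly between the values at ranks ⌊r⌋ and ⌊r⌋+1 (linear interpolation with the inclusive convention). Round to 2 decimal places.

Sorted: 4.4, 4.6, 5.1, 5.4, 5.6, 5.8, 5.9, 6.0, 6.5, 6.8, 6.9, 7.1, 7.6, 7.8, 8.0, 8.2.
n = 16.
r = 1 + (87/100)·(16 − 1) = 1 + 13.05 = 14.05.
Rank 14 is 7.8 and rank 15 is 8.0.
Interpolate: 7.8 + 0.05·(8.0 − 7.8) = 7.8 + 0.05·0.2 = 7.81.

7.81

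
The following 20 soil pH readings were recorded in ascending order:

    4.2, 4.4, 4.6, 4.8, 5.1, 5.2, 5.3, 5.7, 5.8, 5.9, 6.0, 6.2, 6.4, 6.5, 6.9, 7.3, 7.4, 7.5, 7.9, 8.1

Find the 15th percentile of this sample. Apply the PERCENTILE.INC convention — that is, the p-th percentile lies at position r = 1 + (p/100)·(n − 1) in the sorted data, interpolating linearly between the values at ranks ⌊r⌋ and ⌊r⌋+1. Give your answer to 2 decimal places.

4.77

n = 20.
r = 1 + (15/100)·(20 − 1) = 1 + 2.85 = 3.85.
Rank 3 is 4.6 and rank 4 is 4.8.
Interpolate: 4.6 + 0.85·(4.8 − 4.6) = 4.6 + 0.85·0.2 = 4.77.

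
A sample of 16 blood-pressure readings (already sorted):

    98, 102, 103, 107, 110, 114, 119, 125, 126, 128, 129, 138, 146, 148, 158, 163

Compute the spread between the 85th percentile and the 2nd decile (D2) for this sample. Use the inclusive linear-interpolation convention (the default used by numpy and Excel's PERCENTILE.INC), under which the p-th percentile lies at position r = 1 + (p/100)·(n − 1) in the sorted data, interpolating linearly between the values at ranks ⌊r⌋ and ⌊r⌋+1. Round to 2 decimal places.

n = 16.
P20: r = 4 (integer) → 107.
P85: r = 13.75; ranks 13–14 are 146, 148; interpolating gives 147.5.
Difference: 147.5 − 107 = 40.5.

40.50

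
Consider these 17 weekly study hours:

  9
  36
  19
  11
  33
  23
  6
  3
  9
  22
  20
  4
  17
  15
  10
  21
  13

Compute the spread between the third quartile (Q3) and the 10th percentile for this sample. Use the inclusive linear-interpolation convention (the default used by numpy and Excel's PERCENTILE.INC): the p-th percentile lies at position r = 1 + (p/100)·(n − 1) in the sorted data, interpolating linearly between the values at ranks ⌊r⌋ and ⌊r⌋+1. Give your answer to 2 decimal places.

Sorted: 3, 4, 6, 9, 9, 10, 11, 13, 15, 17, 19, 20, 21, 22, 23, 33, 36.
n = 17.
P10: r = 2.6; ranks 2–3 are 4, 6; interpolating gives 5.2.
P75: r = 13 (integer) → 21.
Difference: 21 − 5.2 = 15.8.

15.80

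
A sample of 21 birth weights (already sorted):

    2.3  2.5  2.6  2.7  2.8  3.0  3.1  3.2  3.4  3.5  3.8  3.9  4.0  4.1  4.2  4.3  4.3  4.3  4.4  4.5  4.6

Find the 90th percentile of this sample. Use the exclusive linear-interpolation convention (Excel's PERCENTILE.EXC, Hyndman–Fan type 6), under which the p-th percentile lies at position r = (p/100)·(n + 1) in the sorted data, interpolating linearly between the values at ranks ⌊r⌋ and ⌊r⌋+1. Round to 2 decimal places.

4.48

n = 21.
r = (90/100)·(21 + 1) = 19.8.
Rank 19 is 4.4 and rank 20 is 4.5.
Interpolate: 4.4 + 0.8·(4.5 − 4.4) = 4.4 + 0.8·0.1 = 4.48.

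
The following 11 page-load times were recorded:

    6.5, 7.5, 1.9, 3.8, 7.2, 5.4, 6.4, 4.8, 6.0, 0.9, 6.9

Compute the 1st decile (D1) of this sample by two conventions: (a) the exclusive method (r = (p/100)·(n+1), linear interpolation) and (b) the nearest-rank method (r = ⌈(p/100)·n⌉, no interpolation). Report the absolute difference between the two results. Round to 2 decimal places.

Sorted: 0.9, 1.9, 3.8, 4.8, 5.4, 6.0, 6.4, 6.5, 6.9, 7.2, 7.5.
n = 11.
(a) r = 1.2; between ranks 1 (0.9) and 2 (1.9): 1.1.
(b) the nearest-rank method: rank 2 → 1.9.
|1.1 − 1.9| = 0.8.

0.80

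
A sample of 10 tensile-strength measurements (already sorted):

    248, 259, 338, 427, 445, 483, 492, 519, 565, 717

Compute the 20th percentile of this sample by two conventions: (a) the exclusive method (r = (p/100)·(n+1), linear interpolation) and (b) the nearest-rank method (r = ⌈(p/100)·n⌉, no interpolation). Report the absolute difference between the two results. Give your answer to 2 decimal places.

n = 10.
(a) r = 2.2; between ranks 2 (259) and 3 (338): 274.8.
(b) the nearest-rank method: rank 2 → 259.
|274.8 − 259| = 15.8.

15.80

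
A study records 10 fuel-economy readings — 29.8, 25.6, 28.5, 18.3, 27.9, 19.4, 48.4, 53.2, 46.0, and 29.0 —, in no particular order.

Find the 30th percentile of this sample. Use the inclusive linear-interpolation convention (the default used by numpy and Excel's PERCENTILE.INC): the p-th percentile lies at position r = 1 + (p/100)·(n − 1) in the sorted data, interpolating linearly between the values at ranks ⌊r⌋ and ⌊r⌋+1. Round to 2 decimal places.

27.21

Sorted: 18.3, 19.4, 25.6, 27.9, 28.5, 29.0, 29.8, 46.0, 48.4, 53.2.
n = 10.
r = 1 + (30/100)·(10 − 1) = 1 + 2.7 = 3.7.
Rank 3 is 25.6 and rank 4 is 27.9.
Interpolate: 25.6 + 0.7·(27.9 − 25.6) = 25.6 + 0.7·2.3 = 27.21.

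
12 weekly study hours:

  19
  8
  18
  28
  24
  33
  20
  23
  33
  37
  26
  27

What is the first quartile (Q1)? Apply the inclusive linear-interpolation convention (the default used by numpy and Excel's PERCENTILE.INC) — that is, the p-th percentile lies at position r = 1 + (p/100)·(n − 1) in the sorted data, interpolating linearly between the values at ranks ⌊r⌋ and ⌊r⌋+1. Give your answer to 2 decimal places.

19.75

Sorted: 8, 18, 19, 20, 23, 24, 26, 27, 28, 33, 33, 37.
n = 12.
r = 1 + (25/100)·(12 − 1) = 1 + 2.75 = 3.75.
Rank 3 is 19 and rank 4 is 20.
Interpolate: 19 + 0.75·(20 − 19) = 19 + 0.75·1 = 19.75.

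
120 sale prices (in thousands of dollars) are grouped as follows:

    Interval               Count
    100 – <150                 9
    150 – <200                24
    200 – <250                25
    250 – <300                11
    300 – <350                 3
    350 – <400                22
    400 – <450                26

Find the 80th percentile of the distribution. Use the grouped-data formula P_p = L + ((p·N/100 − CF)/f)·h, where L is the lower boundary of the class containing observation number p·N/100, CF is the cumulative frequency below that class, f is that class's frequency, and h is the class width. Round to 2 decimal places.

403.85

N = 120; target position k = 80/100 · 120 = 96.
Cumulative frequencies: 9, 33, 58, 69, 72, 94, 120.
Observation 96 falls in the class 400 – <450.
L = 400, CF = 94, f = 26, h = 50.
P80 = 400 + ((96 − 94)/26)·50 = 400 + 3.84615 = 403.846.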